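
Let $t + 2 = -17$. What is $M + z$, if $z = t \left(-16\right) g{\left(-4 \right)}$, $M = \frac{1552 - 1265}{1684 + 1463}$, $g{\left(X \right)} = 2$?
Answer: $\frac{1913663}{3147} \approx 608.09$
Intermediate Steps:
$t = -19$ ($t = -2 - 17 = -19$)
$M = \frac{287}{3147} \approx 0.091198$
$z = 608$ ($z = \left(-19\right) \left(-16\right) 2 = 304 \cdot 2 = 608$)
$M + z = \frac{287}{3147} + 608 = \frac{1913663}{3147}$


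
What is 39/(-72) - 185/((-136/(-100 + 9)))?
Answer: -25363/204 ≈ -124.33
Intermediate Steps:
39/(-72) - 185/((-136/(-100 + 9))) = 39*(-1/72) - 185/((-136/(-91))) = -13/24 - 185/((-136*(-1/91))) = -13/24 - 185/136/91 = -13/24 - 185*91/136 = -13/24 - 16835/136 = -25363/204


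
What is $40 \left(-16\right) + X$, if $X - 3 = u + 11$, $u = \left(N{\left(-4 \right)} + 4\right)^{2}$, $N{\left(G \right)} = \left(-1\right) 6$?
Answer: $-622$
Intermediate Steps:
$N{\left(G \right)} = -6$
$u = 4$ ($u = \left(-6 + 4\right)^{2} = \left(-2\right)^{2} = 4$)
$X = 18$ ($X = 3 + \left(4 + 11\right) = 3 + 15 = 18$)
$40 \left(-16\right) + X = 40 \left(-16\right) + 18 = -640 + 18 = -622$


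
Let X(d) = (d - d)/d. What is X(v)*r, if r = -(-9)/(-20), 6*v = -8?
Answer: 0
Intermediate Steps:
v = -4/3 (v = (⅙)*(-8) = -4/3 ≈ -1.3333)
r = -9/20 (r = -(-9)*(-1)/20 = -1*9/20 = -9/20 ≈ -0.45000)
X(d) = 0 (X(d) = 0/d = 0)
X(v)*r = 0*(-9/20) = 0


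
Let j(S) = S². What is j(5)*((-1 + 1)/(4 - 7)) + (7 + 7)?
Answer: 14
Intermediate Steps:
j(5)*((-1 + 1)/(4 - 7)) + (7 + 7) = 5²*((-1 + 1)/(4 - 7)) + (7 + 7) = 25*(0/(-3)) + 14 = 25*(0*(-⅓)) + 14 = 25*0 + 14 = 0 + 14 = 14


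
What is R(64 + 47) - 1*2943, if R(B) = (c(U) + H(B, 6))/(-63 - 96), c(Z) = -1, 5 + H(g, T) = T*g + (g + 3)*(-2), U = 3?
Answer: -156123/53 ≈ -2945.7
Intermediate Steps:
H(g, T) = -11 - 2*g + T*g (H(g, T) = -5 + (T*g + (g + 3)*(-2)) = -5 + (T*g + (3 + g)*(-2)) = -5 + (T*g + (-6 - 2*g)) = -5 + (-6 - 2*g + T*g) = -11 - 2*g + T*g)
R(B) = 4/53 - 4*B/159 (R(B) = (-1 + (-11 - 2*B + 6*B))/(-63 - 96) = (-1 + (-11 + 4*B))/(-159) = (-12 + 4*B)*(-1/159) = 4/53 - 4*B/159)
R(64 + 47) - 1*2943 = (4/53 - 4*(64 + 47)/159) - 1*2943 = (4/53 - 4/159*111) - 2943 = (4/53 - 148/53) - 2943 = -144/53 - 2943 = -156123/53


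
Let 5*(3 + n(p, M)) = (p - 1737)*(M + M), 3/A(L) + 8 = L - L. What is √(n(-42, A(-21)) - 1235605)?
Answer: I*√123534115/10 ≈ 1111.5*I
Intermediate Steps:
A(L) = -3/8 (A(L) = 3/(-8 + (L - L)) = 3/(-8 + 0) = 3/(-8) = 3*(-⅛) = -3/8)
n(p, M) = -3 + 2*M*(-1737 + p)/5 (n(p, M) = -3 + ((p - 1737)*(M + M))/5 = -3 + ((-1737 + p)*(2*M))/5 = -3 + (2*M*(-1737 + p))/5 = -3 + 2*M*(-1737 + p)/5)
√(n(-42, A(-21)) - 1235605) = √((-3 - 3474/5*(-3/8) + (⅖)*(-3/8)*(-42)) - 1235605) = √((-3 + 5211/20 + 63/10) - 1235605) = √(5277/20 - 1235605) = √(-24706823/20) = I*√123534115/10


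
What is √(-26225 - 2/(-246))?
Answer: I*√396757902/123 ≈ 161.94*I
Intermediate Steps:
√(-26225 - 2/(-246)) = √(-26225 - 1/246*(-2)) = √(-26225 + 1/123) = √(-3225674/123) = I*√396757902/123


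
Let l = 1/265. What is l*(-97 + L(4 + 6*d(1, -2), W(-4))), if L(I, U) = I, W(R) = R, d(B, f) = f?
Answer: -21/53 ≈ -0.39623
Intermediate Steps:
l = 1/265 ≈ 0.0037736
l*(-97 + L(4 + 6*d(1, -2), W(-4))) = (-97 + (4 + 6*(-2)))/265 = (-97 + (4 - 12))/265 = (-97 - 8)/265 = (1/265)*(-105) = -21/53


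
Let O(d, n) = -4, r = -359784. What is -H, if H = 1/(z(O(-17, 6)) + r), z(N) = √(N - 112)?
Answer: 89946/32361131693 + I*√29/64722263386 ≈ 2.7794e-6 + 8.3204e-11*I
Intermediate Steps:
z(N) = √(-112 + N)
H = 1/(-359784 + 2*I*√29) (H = 1/(√(-112 - 4) - 359784) = 1/(√(-116) - 359784) = 1/(2*I*√29 - 359784) = 1/(-359784 + 2*I*√29) ≈ -2.7794e-6 - 8.3e-11*I)
-H = -(-89946/32361131693 - I*√29/64722263386) = 89946/32361131693 + I*√29/64722263386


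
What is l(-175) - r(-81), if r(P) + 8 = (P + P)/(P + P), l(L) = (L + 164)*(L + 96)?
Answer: 876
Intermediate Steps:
l(L) = (96 + L)*(164 + L) (l(L) = (164 + L)*(96 + L) = (96 + L)*(164 + L))
r(P) = -7 (r(P) = -8 + (P + P)/(P + P) = -8 + (2*P)/((2*P)) = -8 + (2*P)*(1/(2*P)) = -8 + 1 = -7)
l(-175) - r(-81) = (15744 + (-175)² + 260*(-175)) - 1*(-7) = (15744 + 30625 - 45500) + 7 = 869 + 7 = 876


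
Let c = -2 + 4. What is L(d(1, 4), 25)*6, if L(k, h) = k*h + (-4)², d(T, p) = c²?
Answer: 696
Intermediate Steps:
c = 2
d(T, p) = 4 (d(T, p) = 2² = 4)
L(k, h) = 16 + h*k (L(k, h) = h*k + 16 = 16 + h*k)
L(d(1, 4), 25)*6 = (16 + 25*4)*6 = (16 + 100)*6 = 116*6 = 696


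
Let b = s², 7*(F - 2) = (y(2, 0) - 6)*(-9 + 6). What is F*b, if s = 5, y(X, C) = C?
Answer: 800/7 ≈ 114.29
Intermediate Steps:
F = 32/7 (F = 2 + ((0 - 6)*(-9 + 6))/7 = 2 + (-6*(-3))/7 = 2 + (⅐)*18 = 2 + 18/7 = 32/7 ≈ 4.5714)
b = 25 (b = 5² = 25)
F*b = (32/7)*25 = 800/7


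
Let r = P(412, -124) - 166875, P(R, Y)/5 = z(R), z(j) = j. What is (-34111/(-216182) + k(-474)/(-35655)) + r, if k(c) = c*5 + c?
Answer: -423462371432279/2569323070 ≈ -1.6481e+5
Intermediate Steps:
k(c) = 6*c (k(c) = 5*c + c = 6*c)
P(R, Y) = 5*R
r = -164815 (r = 5*412 - 166875 = 2060 - 166875 = -164815)
(-34111/(-216182) + k(-474)/(-35655)) + r = (-34111/(-216182) + (6*(-474))/(-35655)) - 164815 = (-34111*(-1/216182) - 2844*(-1/35655)) - 164815 = (34111/216182 + 948/11885) - 164815 = 610349771/2569323070 - 164815 = -423462371432279/2569323070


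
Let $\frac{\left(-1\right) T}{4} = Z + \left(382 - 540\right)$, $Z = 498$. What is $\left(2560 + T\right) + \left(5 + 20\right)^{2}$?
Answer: $1825$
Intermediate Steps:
$T = -1360$ ($T = - 4 \left(498 + \left(382 - 540\right)\right) = - 4 \left(498 - 158\right) = \left(-4\right) 340 = -1360$)
$\left(2560 + T\right) + \left(5 + 20\right)^{2} = \left(2560 - 1360\right) + \left(5 + 20\right)^{2} = 1200 + 25^{2} = 1200 + 625 = 1825$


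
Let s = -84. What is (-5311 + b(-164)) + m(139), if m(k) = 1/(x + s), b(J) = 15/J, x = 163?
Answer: -68810337/12956 ≈ -5311.1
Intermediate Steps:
m(k) = 1/79 (m(k) = 1/(163 - 84) = 1/79)
(-5311 + b(-164)) + m(139) = (-5311 + 15/(-164)) + 1/79 = (-5311 + 15*(-1/164)) + 1/79 = (-5311 - 15/164) + 1/79 = -871019/164 + 1/79 = -68810337/12956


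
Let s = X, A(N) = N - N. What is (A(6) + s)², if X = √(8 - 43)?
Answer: -35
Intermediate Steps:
A(N) = 0
X = I*√35 (X = √(-35) = I*√35 ≈ 5.9161*I)
s = I*√35 ≈ 5.9161*I
(A(6) + s)² = (0 + I*√35)² = (I*√35)² = -35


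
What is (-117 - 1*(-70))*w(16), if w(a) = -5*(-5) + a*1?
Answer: -1927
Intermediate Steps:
w(a) = 25 + a
(-117 - 1*(-70))*w(16) = (-117 - 1*(-70))*(25 + 16) = (-117 + 70)*41 = -47*41 = -1927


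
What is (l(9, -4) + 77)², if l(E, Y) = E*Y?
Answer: 1681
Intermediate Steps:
(l(9, -4) + 77)² = (9*(-4) + 77)² = (-36 + 77)² = 41² = 1681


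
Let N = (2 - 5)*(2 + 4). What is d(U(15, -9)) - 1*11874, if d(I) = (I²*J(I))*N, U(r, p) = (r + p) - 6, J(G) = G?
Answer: -11874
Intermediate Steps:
N = -18 (N = -3*6 = -18)
U(r, p) = -6 + p + r (U(r, p) = (p + r) - 6 = -6 + p + r)
d(I) = -18*I³ (d(I) = (I²*I)*(-18) = I³*(-18) = -18*I³)
d(U(15, -9)) - 1*11874 = -18*(-6 - 9 + 15)³ - 1*11874 = -18*0³ - 11874 = -18*0 - 11874 = 0 - 11874 = -11874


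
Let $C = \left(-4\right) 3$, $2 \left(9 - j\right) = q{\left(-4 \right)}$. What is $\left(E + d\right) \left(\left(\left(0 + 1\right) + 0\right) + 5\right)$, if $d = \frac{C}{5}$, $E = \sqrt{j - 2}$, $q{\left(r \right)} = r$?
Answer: $\frac{18}{5} \approx 3.6$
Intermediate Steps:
$j = 11$ ($j = 9 - -2 = 9 + 2 = 11$)
$C = -12$
$E = 3$ ($E = \sqrt{11 - 2} = \sqrt{9} = 3$)
$d = - \frac{12}{5} \approx -2.4$
$\left(E + d\right) \left(\left(\left(0 + 1\right) + 0\right) + 5\right) = \left(3 - \frac{12}{5}\right) \left(\left(\left(0 + 1\right) + 0\right) + 5\right) = \frac{3 \left(\left(1 + 0\right) + 5\right)}{5} = \frac{3 \left(1 + 5\right)}{5} = \frac{3}{5} \cdot 6 = \frac{18}{5}$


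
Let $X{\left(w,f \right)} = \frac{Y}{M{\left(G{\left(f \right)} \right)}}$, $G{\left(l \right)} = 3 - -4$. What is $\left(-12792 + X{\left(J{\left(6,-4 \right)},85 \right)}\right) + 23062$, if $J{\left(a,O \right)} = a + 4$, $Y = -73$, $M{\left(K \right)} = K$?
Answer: $\frac{71817}{7} \approx 10260.0$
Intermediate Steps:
$G{\left(l \right)} = 7$ ($G{\left(l \right)} = 3 + 4 = 7$)
$J{\left(a,O \right)} = 4 + a$
$X{\left(w,f \right)} = - \frac{73}{7}$
$\left(-12792 + X{\left(J{\left(6,-4 \right)},85 \right)}\right) + 23062 = \left(-12792 - \frac{73}{7}\right) + 23062 = - \frac{89617}{7} + 23062 = \frac{71817}{7}$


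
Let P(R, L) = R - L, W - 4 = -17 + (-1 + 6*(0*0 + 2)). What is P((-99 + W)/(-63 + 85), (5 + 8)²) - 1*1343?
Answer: -33365/22 ≈ -1516.6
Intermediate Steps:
W = -2 (W = 4 + (-17 + (-1 + 6*(0*0 + 2))) = 4 + (-17 + (-1 + 6*(0 + 2))) = 4 + (-17 + (-1 + 6*2)) = 4 + (-17 + (-1 + 12)) = 4 + (-17 + 11) = 4 - 6 = -2)
P((-99 + W)/(-63 + 85), (5 + 8)²) - 1*1343 = ((-99 - 2)/(-63 + 85) - (5 + 8)²) - 1*1343 = (-101/22 - 1*13²) - 1343 = (-101*1/22 - 1*169) - 1343 = (-101/22 - 169) - 1343 = -3819/22 - 1343 = -33365/22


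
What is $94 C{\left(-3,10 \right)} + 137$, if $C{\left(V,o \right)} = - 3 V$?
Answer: $983$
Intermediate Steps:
$94 C{\left(-3,10 \right)} + 137 = 94 \left(\left(-3\right) \left(-3\right)\right) + 137 = 94 \cdot 9 + 137 = 846 + 137 = 983$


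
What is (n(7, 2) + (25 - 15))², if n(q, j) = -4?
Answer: 36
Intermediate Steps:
(n(7, 2) + (25 - 15))² = (-4 + (25 - 15))² = (-4 + 10)² = 6² = 36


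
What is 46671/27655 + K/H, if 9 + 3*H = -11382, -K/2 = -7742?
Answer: -251000233/105006035 ≈ -2.3903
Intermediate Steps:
K = 15484 (K = -2*(-7742) = 15484)
H = -3797 (H = -3 + (1/3)*(-11382) = -3 - 3794 = -3797)
46671/27655 + K/H = 46671/27655 + 15484/(-3797) = 46671*(1/27655) + 15484*(-1/3797) = 46671/27655 - 15484/3797 = -251000233/105006035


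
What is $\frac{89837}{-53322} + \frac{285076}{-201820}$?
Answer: $- \frac{8332931453}{2690361510} \approx -3.0973$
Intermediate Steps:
$\frac{89837}{-53322} + \frac{285076}{-201820} = 89837 \left(- \frac{1}{53322}\right) + 285076 \left(- \frac{1}{201820}\right) = - \frac{89837}{53322} - \frac{71269}{50455} = - \frac{8332931453}{2690361510}$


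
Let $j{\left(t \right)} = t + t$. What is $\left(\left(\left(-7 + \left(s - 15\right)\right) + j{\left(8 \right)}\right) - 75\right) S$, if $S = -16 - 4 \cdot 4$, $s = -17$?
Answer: $3136$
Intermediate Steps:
$j{\left(t \right)} = 2 t$
$S = -32$ ($S = -16 - 16 = -32$)
$\left(\left(\left(-7 + \left(s - 15\right)\right) + j{\left(8 \right)}\right) - 75\right) S = \left(\left(\left(-7 - 32\right) + 2 \cdot 8\right) - 75\right) \left(-32\right) = \left(\left(\left(-7 - 32\right) + 16\right) - 75\right) \left(-32\right) = \left(\left(-39 + 16\right) - 75\right) \left(-32\right) = \left(-23 - 75\right) \left(-32\right) = \left(-98\right) \left(-32\right) = 3136$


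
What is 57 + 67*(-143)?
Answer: -9524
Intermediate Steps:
57 + 67*(-143) = 57 - 9581 = -9524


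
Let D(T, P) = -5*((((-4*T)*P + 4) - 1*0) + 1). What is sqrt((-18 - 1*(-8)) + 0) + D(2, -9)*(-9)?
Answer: 3465 + I*sqrt(10) ≈ 3465.0 + 3.1623*I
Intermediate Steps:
D(T, P) = -25 + 20*P*T (D(T, P) = -5*(((-4*P*T + 4) + 0) + 1) = -5*(((4 - 4*P*T) + 0) + 1) = -5*((4 - 4*P*T) + 1) = -5*(5 - 4*P*T) = -25 + 20*P*T)
sqrt((-18 - 1*(-8)) + 0) + D(2, -9)*(-9) = sqrt((-18 - 1*(-8)) + 0) + (-25 + 20*(-9)*2)*(-9) = sqrt((-18 + 8) + 0) + (-25 - 360)*(-9) = sqrt(-10 + 0) - 385*(-9) = sqrt(-10) + 3465 = I*sqrt(10) + 3465 = 3465 + I*sqrt(10)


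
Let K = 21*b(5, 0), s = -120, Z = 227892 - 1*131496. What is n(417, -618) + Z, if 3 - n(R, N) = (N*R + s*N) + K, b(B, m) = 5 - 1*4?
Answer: 279924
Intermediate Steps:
Z = 96396 (Z = 227892 - 131496 = 96396)
b(B, m) = 1 (b(B, m) = 5 - 4 = 1)
K = 21 (K = 21*1 = 21)
n(R, N) = -18 + 120*N - N*R (n(R, N) = 3 - ((N*R - 120*N) + 21) = 3 - ((-120*N + N*R) + 21) = 3 - (21 - 120*N + N*R) = 3 + (-21 + 120*N - N*R) = -18 + 120*N - N*R)
n(417, -618) + Z = (-18 + 120*(-618) - 1*(-618)*417) + 96396 = (-18 - 74160 + 257706) + 96396 = 183528 + 96396 = 279924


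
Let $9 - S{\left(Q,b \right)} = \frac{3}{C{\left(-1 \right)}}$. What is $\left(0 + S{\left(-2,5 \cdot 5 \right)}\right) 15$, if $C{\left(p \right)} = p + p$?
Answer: $\frac{315}{2} \approx 157.5$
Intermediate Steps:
$C{\left(p \right)} = 2 p$
$S{\left(Q,b \right)} = \frac{21}{2}$ ($S{\left(Q,b \right)} = 9 - \frac{3}{2 \left(-1\right)} = 9 - \frac{3}{-2} = 9 - 3 \left(- \frac{1}{2}\right) = 9 - - \frac{3}{2} = 9 + \frac{3}{2} = \frac{21}{2}$)
$\left(0 + S{\left(-2,5 \cdot 5 \right)}\right) 15 = \left(0 + \frac{21}{2}\right) 15 = \frac{21}{2} \cdot 15 = \frac{315}{2}$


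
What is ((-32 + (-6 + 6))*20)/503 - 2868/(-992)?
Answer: 201931/124744 ≈ 1.6188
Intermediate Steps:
((-32 + (-6 + 6))*20)/503 - 2868/(-992) = ((-32 + 0)*20)*(1/503) - 2868*(-1/992) = -32*20*(1/503) + 717/248 = -640*1/503 + 717/248 = -640/503 + 717/248 = 201931/124744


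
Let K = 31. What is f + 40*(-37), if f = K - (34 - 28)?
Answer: -1455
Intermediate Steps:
f = 25 (f = 31 - (34 - 28) = 31 - 1*6 = 31 - 6 = 25)
f + 40*(-37) = 25 + 40*(-37) = 25 - 1480 = -1455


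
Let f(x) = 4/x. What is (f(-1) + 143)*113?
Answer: 15707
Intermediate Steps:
(f(-1) + 143)*113 = (4/(-1) + 143)*113 = (4*(-1) + 143)*113 = (-4 + 143)*113 = 139*113 = 15707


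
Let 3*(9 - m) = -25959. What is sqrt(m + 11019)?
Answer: sqrt(19681) ≈ 140.29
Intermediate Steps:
m = 8662 (m = 9 - 1/3*(-25959) = 9 + 8653 = 8662)
sqrt(m + 11019) = sqrt(8662 + 11019) = sqrt(19681)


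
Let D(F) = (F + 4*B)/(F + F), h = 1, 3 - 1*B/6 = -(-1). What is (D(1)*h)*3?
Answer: 147/2 ≈ 73.500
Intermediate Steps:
B = 12 (B = 18 - (-6)*(-1*1) = 18 - (-6)*(-1) = 18 - 6*1 = 18 - 6 = 12)
D(F) = (48 + F)/(2*F) (D(F) = (F + 4*12)/(F + F) = (F + 48)/((2*F)) = (48 + F)*(1/(2*F)) = (48 + F)/(2*F))
(D(1)*h)*3 = (((½)*(48 + 1)/1)*1)*3 = (((½)*1*49)*1)*3 = ((49/2)*1)*3 = (49/2)*3 = 147/2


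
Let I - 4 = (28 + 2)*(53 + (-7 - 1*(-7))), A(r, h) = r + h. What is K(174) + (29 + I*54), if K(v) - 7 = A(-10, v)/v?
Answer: 7491826/87 ≈ 86113.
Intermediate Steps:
A(r, h) = h + r
I = 1594 (I = 4 + (28 + 2)*(53 + (-7 - 1*(-7))) = 4 + 30*(53 + (-7 + 7)) = 4 + 30*(53 + 0) = 4 + 30*53 = 4 + 1590 = 1594)
K(v) = 7 + (-10 + v)/v (K(v) = 7 + (v - 10)/v = 7 + (-10 + v)/v)
K(174) + (29 + I*54) = (8 - 10/174) + (29 + 1594*54) = (8 - 10*1/174) + (29 + 86076) = (8 - 5/87) + 86105 = 691/87 + 86105 = 7491826/87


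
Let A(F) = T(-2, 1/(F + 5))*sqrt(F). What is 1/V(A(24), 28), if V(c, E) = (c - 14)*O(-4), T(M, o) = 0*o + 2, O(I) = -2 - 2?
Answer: 7/200 + sqrt(6)/100 ≈ 0.059495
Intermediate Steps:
O(I) = -4
T(M, o) = 2 (T(M, o) = 0 + 2 = 2)
A(F) = 2*sqrt(F)
V(c, E) = 56 - 4*c (V(c, E) = (c - 14)*(-4) = (-14 + c)*(-4) = 56 - 4*c)
1/V(A(24), 28) = 1/(56 - 8*sqrt(24)) = 1/(56 - 8*2*sqrt(6)) = 1/(56 - 16*sqrt(6))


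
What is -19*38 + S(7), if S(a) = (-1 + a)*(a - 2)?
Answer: -692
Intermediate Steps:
S(a) = (-1 + a)*(-2 + a)
-19*38 + S(7) = -19*38 + (2 + 7² - 3*7) = -722 + (2 + 49 - 21) = -722 + 30 = -692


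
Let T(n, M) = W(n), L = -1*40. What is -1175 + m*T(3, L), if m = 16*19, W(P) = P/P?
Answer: -871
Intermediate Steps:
L = -40
W(P) = 1
m = 304
T(n, M) = 1
-1175 + m*T(3, L) = -1175 + 304*1 = -1175 + 304 = -871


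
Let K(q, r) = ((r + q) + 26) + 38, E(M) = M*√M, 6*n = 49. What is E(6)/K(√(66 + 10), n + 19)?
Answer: -432*√114/296473 + 19692*√6/296473 ≈ 0.14714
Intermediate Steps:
n = 49/6 (n = (⅙)*49 = 49/6 ≈ 8.1667)
E(M) = M^(3/2)
K(q, r) = 64 + q + r (K(q, r) = ((q + r) + 26) + 38 = (26 + q + r) + 38 = 64 + q + r)
E(6)/K(√(66 + 10), n + 19) = 6^(3/2)/(64 + √(66 + 10) + (49/6 + 19)) = (6*√6)/(64 + √76 + 163/6) = (6*√6)/(64 + 2*√19 + 163/6) = (6*√6)/(547/6 + 2*√19) = 6*√6/(547/6 + 2*√19)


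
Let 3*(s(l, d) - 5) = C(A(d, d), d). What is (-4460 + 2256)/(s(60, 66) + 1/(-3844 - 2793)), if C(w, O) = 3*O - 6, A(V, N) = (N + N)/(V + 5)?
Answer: -3656987/114488 ≈ -31.942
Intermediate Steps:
A(V, N) = 2*N/(5 + V) (A(V, N) = (2*N)/(5 + V) = 2*N/(5 + V))
C(w, O) = -6 + 3*O
s(l, d) = 3 + d (s(l, d) = 5 + (-6 + 3*d)/3 = 5 + (-2 + d) = 3 + d)
(-4460 + 2256)/(s(60, 66) + 1/(-3844 - 2793)) = (-4460 + 2256)/((3 + 66) + 1/(-3844 - 2793)) = -2204/(69 + 1/(-6637)) = -2204/(69 - 1/6637) = -2204/457952/6637 = -2204*6637/457952 = -3656987/114488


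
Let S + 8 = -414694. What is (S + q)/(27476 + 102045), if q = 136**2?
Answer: -396206/129521 ≈ -3.0590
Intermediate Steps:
S = -414702 (S = -8 - 414694 = -414702)
q = 18496
(S + q)/(27476 + 102045) = (-414702 + 18496)/(27476 + 102045) = -396206/129521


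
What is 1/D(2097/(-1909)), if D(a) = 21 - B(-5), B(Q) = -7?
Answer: 1/28 ≈ 0.035714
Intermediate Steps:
D(a) = 28 (D(a) = 21 - 1*(-7) = 21 + 7 = 28)
1/D(2097/(-1909)) = 1/28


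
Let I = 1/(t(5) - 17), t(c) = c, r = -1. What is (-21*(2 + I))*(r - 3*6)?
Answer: 3059/4 ≈ 764.75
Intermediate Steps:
I = -1/12 (I = 1/(5 - 17) = 1/(-12) = -1/12 ≈ -0.083333)
(-21*(2 + I))*(r - 3*6) = (-21*(2 - 1/12))*(-1 - 3*6) = (-21*23/12)*(-1 - 18) = -161/4*(-19) = 3059/4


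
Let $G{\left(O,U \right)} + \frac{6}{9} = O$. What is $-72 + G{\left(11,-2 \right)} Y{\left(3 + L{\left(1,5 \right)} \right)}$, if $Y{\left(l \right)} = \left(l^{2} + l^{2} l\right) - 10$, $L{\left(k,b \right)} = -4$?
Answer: $- \frac{526}{3} \approx -175.33$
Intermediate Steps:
$G{\left(O,U \right)} = - \frac{2}{3} + O$
$Y{\left(l \right)} = -10 + l^{2} + l^{3}$ ($Y{\left(l \right)} = \left(l^{2} + l^{3}\right) - 10 = -10 + l^{2} + l^{3}$)
$-72 + G{\left(11,-2 \right)} Y{\left(3 + L{\left(1,5 \right)} \right)} = -72 + \left(- \frac{2}{3} + 11\right) \left(-10 + \left(3 - 4\right)^{2} + \left(3 - 4\right)^{3}\right) = -72 + \frac{31 \left(-10 + \left(-1\right)^{2} + \left(-1\right)^{3}\right)}{3} = -72 + \frac{31 \left(-10 + 1 - 1\right)}{3} = -72 + \frac{31}{3} \left(-10\right) = -72 - \frac{310}{3} = - \frac{526}{3}$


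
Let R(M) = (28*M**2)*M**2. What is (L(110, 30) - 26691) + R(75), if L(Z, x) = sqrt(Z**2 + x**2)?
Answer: 885910809 + 10*sqrt(130) ≈ 8.8591e+8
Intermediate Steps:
R(M) = 28*M**4
(L(110, 30) - 26691) + R(75) = (sqrt(110**2 + 30**2) - 26691) + 28*75**4 = (sqrt(12100 + 900) - 26691) + 28*31640625 = (sqrt(13000) - 26691) + 885937500 = (10*sqrt(130) - 26691) + 885937500 = (-26691 + 10*sqrt(130)) + 885937500 = 885910809 + 10*sqrt(130)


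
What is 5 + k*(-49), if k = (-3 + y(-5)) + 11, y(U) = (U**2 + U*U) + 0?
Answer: -2837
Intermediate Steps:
y(U) = 2*U**2 (y(U) = (U**2 + U**2) + 0 = 2*U**2 + 0 = 2*U**2)
k = 58 (k = (-3 + 2*(-5)**2) + 11 = (-3 + 2*25) + 11 = (-3 + 50) + 11 = 47 + 11 = 58)
5 + k*(-49) = 5 + 58*(-49) = 5 - 2842 = -2837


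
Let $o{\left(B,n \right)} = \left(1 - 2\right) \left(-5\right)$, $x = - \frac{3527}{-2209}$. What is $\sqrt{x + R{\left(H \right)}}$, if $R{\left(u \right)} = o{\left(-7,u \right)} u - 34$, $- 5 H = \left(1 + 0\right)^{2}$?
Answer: $\frac{2 i \sqrt{18447}}{47} \approx 5.7796 i$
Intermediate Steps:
$H = - \frac{1}{5}$ ($H = - \frac{\left(1 + 0\right)^{2}}{5} = - \frac{1^{2}}{5} = \left(- \frac{1}{5}\right) 1 = - \frac{1}{5} \approx -0.2$)
$x = \frac{3527}{2209}$ ($x = \left(-3527\right) \left(- \frac{1}{2209}\right) = \frac{3527}{2209} \approx 1.5966$)
$o{\left(B,n \right)} = 5$ ($o{\left(B,n \right)} = \left(-1\right) \left(-5\right) = 5$)
$R{\left(u \right)} = -34 + 5 u$ ($R{\left(u \right)} = 5 u - 34 = -34 + 5 u$)
$\sqrt{x + R{\left(H \right)}} = \sqrt{\frac{3527}{2209} + \left(-34 + 5 \left(- \frac{1}{5}\right)\right)} = \sqrt{\frac{3527}{2209} - 35} = \sqrt{- \frac{73788}{2209}} = \frac{2 i \sqrt{18447}}{47}$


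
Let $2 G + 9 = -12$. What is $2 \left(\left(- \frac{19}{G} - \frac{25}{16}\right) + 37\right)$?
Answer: $\frac{12515}{168} \approx 74.494$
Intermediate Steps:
$G = - \frac{21}{2}$ ($G = - \frac{9}{2} + \frac{1}{2} \left(-12\right) = - \frac{9}{2} - 6 = - \frac{21}{2} \approx -10.5$)
$2 \left(\left(- \frac{19}{G} - \frac{25}{16}\right) + 37\right) = 2 \left(\left(- \frac{19}{- \frac{21}{2}} - \frac{25}{16}\right) + 37\right) = 2 \left(\left(\left(-19\right) \left(- \frac{2}{21}\right) - \frac{25}{16}\right) + 37\right) = 2 \left(\left(\frac{38}{21} - \frac{25}{16}\right) + 37\right) = 2 \left(\frac{83}{336} + 37\right) = 2 \cdot \frac{12515}{336} = \frac{12515}{168}$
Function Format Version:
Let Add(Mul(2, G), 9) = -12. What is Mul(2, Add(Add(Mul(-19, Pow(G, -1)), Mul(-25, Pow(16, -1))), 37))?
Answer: Rational(12515, 168) ≈ 74.494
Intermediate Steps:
G = Rational(-21, 2) (G = Add(Rational(-9, 2), Mul(Rational(1, 2), -12)) = Add(Rational(-9, 2), -6) = Rational(-21, 2) ≈ -10.500)
Mul(2, Add(Add(Mul(-19, Pow(G, -1)), Mul(-25, Pow(16, -1))), 37)) = Mul(2, Add(Add(Mul(-19, Pow(Rational(-21, 2), -1)), Mul(-25, Pow(16, -1))), 37)) = Mul(2, Add(Add(Mul(-19, Rational(-2, 21)), Mul(-25, Rational(1, 16))), 37)) = Mul(2, Add(Add(Rational(38, 21), Rational(-25, 16)), 37)) = Mul(2, Add(Rational(83, 336), 37)) = Mul(2, Rational(12515, 336)) = Rational(12515, 168)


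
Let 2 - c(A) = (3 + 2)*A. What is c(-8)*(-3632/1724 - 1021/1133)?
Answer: -61690230/488323 ≈ -126.33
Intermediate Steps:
c(A) = 2 - 5*A (c(A) = 2 - (3 + 2)*A = 2 - 5*A)
c(-8)*(-3632/1724 - 1021/1133) = (2 - 5*(-8))*(-3632/1724 - 1021/1133) = (2 + 40)*(-3632*1/1724 - 1021*1/1133) = 42*(-908/431 - 1021/1133) = 42*(-1468815/488323) = -61690230/488323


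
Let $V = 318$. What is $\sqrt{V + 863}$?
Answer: $\sqrt{1181} \approx 34.366$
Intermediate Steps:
$\sqrt{V + 863} = \sqrt{318 + 863} = \sqrt{1181}$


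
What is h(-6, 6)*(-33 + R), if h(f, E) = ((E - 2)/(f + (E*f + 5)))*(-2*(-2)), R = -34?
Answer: 1072/37 ≈ 28.973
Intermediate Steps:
h(f, E) = 4*(-2 + E)/(5 + f + E*f) (h(f, E) = ((-2 + E)/(f + (5 + E*f)))*4 = ((-2 + E)/(5 + f + E*f))*4 = 4*(-2 + E)/(5 + f + E*f))
h(-6, 6)*(-33 + R) = (4*(-2 + 6)/(5 - 6 + 6*(-6)))*(-33 - 34) = (4*4/(5 - 6 - 36))*(-67) = (4*4/(-37))*(-67) = (4*(-1/37)*4)*(-67) = -16/37*(-67) = 1072/37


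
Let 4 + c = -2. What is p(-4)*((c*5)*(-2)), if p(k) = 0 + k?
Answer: -240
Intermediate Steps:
c = -6 (c = -4 - 2 = -6)
p(k) = k
p(-4)*((c*5)*(-2)) = -4*(-6*5)*(-2) = -(-120)*(-2) = -4*60 = -240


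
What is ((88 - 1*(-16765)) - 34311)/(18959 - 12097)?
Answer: -8729/3431 ≈ -2.5442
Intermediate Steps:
((88 - 1*(-16765)) - 34311)/(18959 - 12097) = ((88 + 16765) - 34311)/6862 = (16853 - 34311)*(1/6862) = -17458*1/6862 = -8729/3431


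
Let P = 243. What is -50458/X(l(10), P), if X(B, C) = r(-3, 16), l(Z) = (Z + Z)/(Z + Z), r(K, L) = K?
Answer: 50458/3 ≈ 16819.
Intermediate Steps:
l(Z) = 1 (l(Z) = (2*Z)/((2*Z)) = (2*Z)*(1/(2*Z)) = 1)
X(B, C) = -3
-50458/X(l(10), P) = -50458/(-3) = -50458*(-1/3) = 50458/3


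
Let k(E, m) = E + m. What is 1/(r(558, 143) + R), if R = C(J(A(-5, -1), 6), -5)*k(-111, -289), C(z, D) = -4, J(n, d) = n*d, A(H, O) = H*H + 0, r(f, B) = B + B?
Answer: 1/1886 ≈ 0.00053022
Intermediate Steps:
r(f, B) = 2*B
A(H, O) = H**2 (A(H, O) = H**2 + 0 = H**2)
J(n, d) = d*n
R = 1600 (R = -4*(-111 - 289) = -4*(-400) = 1600)
1/(r(558, 143) + R) = 1/(2*143 + 1600) = 1/(286 + 1600) = 1/1886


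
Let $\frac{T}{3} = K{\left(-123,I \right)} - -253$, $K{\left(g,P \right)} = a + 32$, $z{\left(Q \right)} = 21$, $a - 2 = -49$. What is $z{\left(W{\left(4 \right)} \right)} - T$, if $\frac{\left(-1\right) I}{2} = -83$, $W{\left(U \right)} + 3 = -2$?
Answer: $-693$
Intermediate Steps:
$a = -47$ ($a = 2 - 49 = -47$)
$W{\left(U \right)} = -5$ ($W{\left(U \right)} = -3 - 2 = -5$)
$I = 166$ ($I = \left(-2\right) \left(-83\right) = 166$)
$K{\left(g,P \right)} = -15$ ($K{\left(g,P \right)} = -47 + 32 = -15$)
$T = 714$ ($T = 3 \left(-15 - -253\right) = 3 \left(-15 + 253\right) = 3 \cdot 238 = 714$)
$z{\left(W{\left(4 \right)} \right)} - T = 21 - 714 = -693$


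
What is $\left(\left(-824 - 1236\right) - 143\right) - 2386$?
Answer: $-4589$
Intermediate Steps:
$\left(\left(-824 - 1236\right) - 143\right) - 2386 = \left(-2060 - 143\right) - 2386 = -2203 - 2386 = -4589$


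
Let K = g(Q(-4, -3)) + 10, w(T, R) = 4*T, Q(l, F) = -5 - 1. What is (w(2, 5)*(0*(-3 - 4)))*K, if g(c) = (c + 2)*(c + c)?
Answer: 0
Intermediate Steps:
Q(l, F) = -6
g(c) = 2*c*(2 + c) (g(c) = (2 + c)*(2*c) = 2*c*(2 + c))
K = 58 (K = 2*(-6)*(2 - 6) + 10 = 2*(-6)*(-4) + 10 = 48 + 10 = 58)
(w(2, 5)*(0*(-3 - 4)))*K = ((4*2)*(0*(-3 - 4)))*58 = (8*(0*(-7)))*58 = (8*0)*58 = 0*58 = 0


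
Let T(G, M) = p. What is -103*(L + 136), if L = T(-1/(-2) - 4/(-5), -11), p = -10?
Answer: -12978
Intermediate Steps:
T(G, M) = -10
L = -10
-103*(L + 136) = -103*(-10 + 136) = -103*126 = -12978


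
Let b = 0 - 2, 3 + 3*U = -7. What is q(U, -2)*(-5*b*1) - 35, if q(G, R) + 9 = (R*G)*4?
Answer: 425/3 ≈ 141.67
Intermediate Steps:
U = -10/3 (U = -1 + (1/3)*(-7) = -1 - 7/3 = -10/3 ≈ -3.3333)
b = -2
q(G, R) = -9 + 4*G*R (q(G, R) = -9 + (R*G)*4 = -9 + (G*R)*4 = -9 + 4*G*R)
q(U, -2)*(-5*b*1) - 35 = (-9 + 4*(-10/3)*(-2))*(-5*(-2)*1) - 35 = (-9 + 80/3)*(10*1) - 35 = (53/3)*10 - 35 = 530/3 - 35 = 425/3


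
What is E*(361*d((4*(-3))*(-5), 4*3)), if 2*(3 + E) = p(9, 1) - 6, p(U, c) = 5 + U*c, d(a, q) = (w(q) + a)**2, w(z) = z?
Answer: 1871424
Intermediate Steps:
d(a, q) = (a + q)**2 (d(a, q) = (q + a)**2 = (a + q)**2)
E = 1 (E = -3 + ((5 + 9*1) - 6)/2 = -3 + ((5 + 9) - 6)/2 = -3 + (14 - 6)/2 = -3 + (1/2)*8 = -3 + 4 = 1)
E*(361*d((4*(-3))*(-5), 4*3)) = 1*(361*((4*(-3))*(-5) + 4*3)**2) = 1*(361*(-12*(-5) + 12)**2) = 1*(361*(60 + 12)**2) = 1*(361*72**2) = 1*(361*5184) = 1*1871424 = 1871424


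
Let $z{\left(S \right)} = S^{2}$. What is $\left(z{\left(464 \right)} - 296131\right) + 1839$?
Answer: $-78996$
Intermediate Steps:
$\left(z{\left(464 \right)} - 296131\right) + 1839 = \left(464^{2} - 296131\right) + 1839 = \left(215296 - 296131\right) + 1839 = -80835 + 1839 = -78996$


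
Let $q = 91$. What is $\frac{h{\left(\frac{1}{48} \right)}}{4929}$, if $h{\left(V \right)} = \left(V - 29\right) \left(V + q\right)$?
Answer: $- \frac{6077279}{11356416} \approx -0.53514$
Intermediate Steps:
$h{\left(V \right)} = \left(-29 + V\right) \left(91 + V\right)$ ($h{\left(V \right)} = \left(V - 29\right) \left(V + 91\right) = \left(-29 + V\right) \left(91 + V\right)$)
$\frac{h{\left(\frac{1}{48} \right)}}{4929} = \frac{-2639 + \left(\frac{1}{48}\right)^{2} + \frac{62}{48}}{4929} = \left(-2639 + \left(\frac{1}{48}\right)^{2} + 62 \cdot \frac{1}{48}\right) \frac{1}{4929} = \left(-2639 + \frac{1}{2304} + \frac{31}{24}\right) \frac{1}{4929} = \left(- \frac{6077279}{2304}\right) \frac{1}{4929} = - \frac{6077279}{11356416}$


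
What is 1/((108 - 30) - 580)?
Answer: -1/502 ≈ -0.0019920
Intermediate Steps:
1/((108 - 30) - 580) = 1/(78 - 580) = 1/(-502) = -1/502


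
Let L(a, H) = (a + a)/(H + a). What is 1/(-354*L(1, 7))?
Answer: -2/177 ≈ -0.011299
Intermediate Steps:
L(a, H) = 2*a/(H + a) (L(a, H) = (2*a)/(H + a) = 2*a/(H + a))
1/(-354*L(1, 7)) = 1/(-708/(7 + 1)) = 1/(-708/8) = 1/(-354*¼) = 1/(-177/2) = -2/177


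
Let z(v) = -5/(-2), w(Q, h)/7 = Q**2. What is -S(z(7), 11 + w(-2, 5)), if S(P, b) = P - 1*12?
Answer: 19/2 ≈ 9.5000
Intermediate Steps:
w(Q, h) = 7*Q**2
z(v) = 5/2 (z(v) = -5*(-1/2) = 5/2)
S(P, b) = -12 + P (S(P, b) = P - 12 = -12 + P)
-S(z(7), 11 + w(-2, 5)) = -(-12 + 5/2) = -1*(-19/2) = 19/2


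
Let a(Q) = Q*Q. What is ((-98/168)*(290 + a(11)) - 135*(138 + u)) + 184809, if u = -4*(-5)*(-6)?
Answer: 728557/4 ≈ 1.8214e+5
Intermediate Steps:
u = -120 (u = 20*(-6) = -120)
a(Q) = Q²
((-98/168)*(290 + a(11)) - 135*(138 + u)) + 184809 = ((-98/168)*(290 + 11²) - 135*(138 - 120)) + 184809 = ((-98*1/168)*(290 + 121) - 135*18) + 184809 = (-7/12*411 - 2430) + 184809 = (-959/4 - 2430) + 184809 = -10679/4 + 184809 = 728557/4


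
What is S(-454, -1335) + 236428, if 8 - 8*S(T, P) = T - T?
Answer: 236429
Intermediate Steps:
S(T, P) = 1 (S(T, P) = 1 - (T - T)/8 = 1 - ⅛*0 = 1 + 0 = 1)
S(-454, -1335) + 236428 = 1 + 236428 = 236429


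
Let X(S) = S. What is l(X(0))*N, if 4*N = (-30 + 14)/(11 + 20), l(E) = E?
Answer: 0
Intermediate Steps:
N = -4/31 (N = ((-30 + 14)/(11 + 20))/4 = (-16/31)/4 = (-16*1/31)/4 = (¼)*(-16/31) = -4/31 ≈ -0.12903)
l(X(0))*N = 0*(-4/31) = 0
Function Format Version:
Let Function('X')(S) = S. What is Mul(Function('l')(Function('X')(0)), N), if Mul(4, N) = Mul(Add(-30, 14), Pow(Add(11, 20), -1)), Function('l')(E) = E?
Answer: 0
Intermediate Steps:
N = Rational(-4, 31) (N = Mul(Rational(1, 4), Mul(Add(-30, 14), Pow(Add(11, 20), -1))) = Mul(Rational(1, 4), Mul(-16, Pow(31, -1))) = Mul(Rational(1, 4), Mul(-16, Rational(1, 31))) = Mul(Rational(1, 4), Rational(-16, 31)) = Rational(-4, 31) ≈ -0.12903)
Mul(Function('l')(Function('X')(0)), N) = Mul(0, Rational(-4, 31)) = 0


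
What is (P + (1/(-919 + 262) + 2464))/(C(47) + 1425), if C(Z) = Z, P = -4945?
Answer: -815009/483552 ≈ -1.6855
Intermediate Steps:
(P + (1/(-919 + 262) + 2464))/(C(47) + 1425) = (-4945 + (1/(-919 + 262) + 2464))/(47 + 1425) = (-4945 + (1/(-657) + 2464))/1472 = (-4945 + (-1/657 + 2464))*(1/1472) = (-4945 + 1618847/657)*(1/1472) = -1630018/657*1/1472 = -815009/483552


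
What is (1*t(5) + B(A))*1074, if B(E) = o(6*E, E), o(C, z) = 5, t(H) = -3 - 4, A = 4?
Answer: -2148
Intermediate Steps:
t(H) = -7
B(E) = 5
(1*t(5) + B(A))*1074 = (1*(-7) + 5)*1074 = (-7 + 5)*1074 = -2*1074 = -2148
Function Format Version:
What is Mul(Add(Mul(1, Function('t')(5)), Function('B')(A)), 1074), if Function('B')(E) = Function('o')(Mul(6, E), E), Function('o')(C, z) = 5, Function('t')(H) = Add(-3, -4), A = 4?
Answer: -2148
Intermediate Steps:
Function('t')(H) = -7
Function('B')(E) = 5
Mul(Add(Mul(1, Function('t')(5)), Function('B')(A)), 1074) = Mul(Add(Mul(1, -7), 5), 1074) = Mul(Add(-7, 5), 1074) = Mul(-2, 1074) = -2148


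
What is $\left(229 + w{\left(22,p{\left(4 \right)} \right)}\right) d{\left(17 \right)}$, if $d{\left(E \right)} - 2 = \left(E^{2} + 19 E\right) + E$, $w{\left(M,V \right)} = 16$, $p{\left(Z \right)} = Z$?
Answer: $154595$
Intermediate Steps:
$d{\left(E \right)} = 2 + E^{2} + 20 E$ ($d{\left(E \right)} = 2 + \left(\left(E^{2} + 19 E\right) + E\right) = 2 + \left(E^{2} + 20 E\right) = 2 + E^{2} + 20 E$)
$\left(229 + w{\left(22,p{\left(4 \right)} \right)}\right) d{\left(17 \right)} = \left(229 + 16\right) \left(2 + 17^{2} + 20 \cdot 17\right) = 245 \left(2 + 289 + 340\right) = 245 \cdot 631 = 154595$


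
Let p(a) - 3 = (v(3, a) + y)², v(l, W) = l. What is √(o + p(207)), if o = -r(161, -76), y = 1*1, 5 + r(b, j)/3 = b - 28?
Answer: I*√365 ≈ 19.105*I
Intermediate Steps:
r(b, j) = -99 + 3*b (r(b, j) = -15 + 3*(b - 28) = -15 + 3*(-28 + b) = -15 + (-84 + 3*b) = -99 + 3*b)
y = 1
p(a) = 19 (p(a) = 3 + (3 + 1)² = 3 + 4² = 3 + 16 = 19)
o = -384 (o = -(-99 + 3*161) = -(-99 + 483) = -1*384 = -384)
√(o + p(207)) = √(-384 + 19) = √(-365) = I*√365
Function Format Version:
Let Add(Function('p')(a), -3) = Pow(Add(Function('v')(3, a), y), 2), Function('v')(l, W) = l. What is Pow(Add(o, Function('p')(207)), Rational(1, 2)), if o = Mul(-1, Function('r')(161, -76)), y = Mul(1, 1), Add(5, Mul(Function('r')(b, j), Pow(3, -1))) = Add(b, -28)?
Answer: Mul(I, Pow(365, Rational(1, 2))) ≈ Mul(19.105, I)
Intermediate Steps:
Function('r')(b, j) = Add(-99, Mul(3, b)) (Function('r')(b, j) = Add(-15, Mul(3, Add(b, -28))) = Add(-15, Mul(3, Add(-28, b))) = Add(-15, Add(-84, Mul(3, b))) = Add(-99, Mul(3, b)))
y = 1
Function('p')(a) = 19 (Function('p')(a) = Add(3, Pow(Add(3, 1), 2)) = Add(3, Pow(4, 2)) = Add(3, 16) = 19)
o = -384 (o = Mul(-1, Add(-99, Mul(3, 161))) = Mul(-1, Add(-99, 483)) = Mul(-1, 384) = -384)
Pow(Add(o, Function('p')(207)), Rational(1, 2)) = Pow(Add(-384, 19), Rational(1, 2)) = Pow(-365, Rational(1, 2)) = Mul(I, Pow(365, Rational(1, 2)))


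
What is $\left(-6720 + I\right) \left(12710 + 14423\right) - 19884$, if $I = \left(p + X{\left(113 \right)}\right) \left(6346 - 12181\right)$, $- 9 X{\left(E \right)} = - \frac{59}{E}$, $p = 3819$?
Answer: $- \frac{205033860498986}{339} \approx -6.0482 \cdot 10^{11}$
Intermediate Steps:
$X{\left(E \right)} = \frac{59}{9 E}$ ($X{\left(E \right)} = - \frac{\left(-59\right) \frac{1}{E}}{9} = \frac{59}{9 E}$)
$I = - \frac{7554344990}{339}$ ($I = \left(3819 + \frac{59}{9 \cdot 113}\right) \left(6346 - 12181\right) = \left(3819 + \frac{59}{9} \cdot \frac{1}{113}\right) \left(-5835\right) = \left(3819 + \frac{59}{1017}\right) \left(-5835\right) = \frac{3883982}{1017} \left(-5835\right) = - \frac{7554344990}{339} \approx -2.2284 \cdot 10^{7}$)
$\left(-6720 + I\right) \left(12710 + 14423\right) - 19884 = \left(-6720 - \frac{7554344990}{339}\right) \left(12710 + 14423\right) - 19884 = \left(- \frac{7556623070}{339}\right) 27133 - 19884 = - \frac{205033853758310}{339} - 19884 = - \frac{205033860498986}{339}$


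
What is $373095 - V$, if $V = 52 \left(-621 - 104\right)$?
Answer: $410795$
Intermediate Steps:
$V = -37700$ ($V = 52 \left(-621 - 104\right) = 52 \left(-725\right) = -37700$)
$373095 - V = 373095 - -37700 = 373095 + 37700 = 410795$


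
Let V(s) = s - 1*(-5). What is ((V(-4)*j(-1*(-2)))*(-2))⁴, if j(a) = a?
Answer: 256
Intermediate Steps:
V(s) = 5 + s (V(s) = s + 5 = 5 + s)
((V(-4)*j(-1*(-2)))*(-2))⁴ = (((5 - 4)*(-1*(-2)))*(-2))⁴ = ((1*2)*(-2))⁴ = (2*(-2))⁴ = (-4)⁴ = 256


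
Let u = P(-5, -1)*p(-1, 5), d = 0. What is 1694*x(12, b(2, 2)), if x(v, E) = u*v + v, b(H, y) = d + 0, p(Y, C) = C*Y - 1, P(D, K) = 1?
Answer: -101640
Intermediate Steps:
p(Y, C) = -1 + C*Y
b(H, y) = 0 (b(H, y) = 0 + 0 = 0)
u = -6 (u = 1*(-1 + 5*(-1)) = 1*(-1 - 5) = 1*(-6) = -6)
x(v, E) = -5*v (x(v, E) = -6*v + v = -5*v)
1694*x(12, b(2, 2)) = 1694*(-5*12) = 1694*(-60) = -101640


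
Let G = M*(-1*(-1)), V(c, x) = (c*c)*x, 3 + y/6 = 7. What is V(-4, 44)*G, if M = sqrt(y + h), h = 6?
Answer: 704*sqrt(30) ≈ 3856.0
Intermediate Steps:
y = 24 (y = -18 + 6*7 = -18 + 42 = 24)
V(c, x) = x*c**2 (V(c, x) = c**2*x = x*c**2)
M = sqrt(30) (M = sqrt(24 + 6) = sqrt(30) ≈ 5.4772)
G = sqrt(30) (G = sqrt(30)*(-1*(-1)) = sqrt(30)*1 = sqrt(30) ≈ 5.4772)
V(-4, 44)*G = (44*(-4)**2)*sqrt(30) = (44*16)*sqrt(30) = 704*sqrt(30)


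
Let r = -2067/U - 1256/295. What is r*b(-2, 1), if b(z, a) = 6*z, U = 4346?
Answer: 686982/12095 ≈ 56.799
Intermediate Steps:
r = -114497/24190 (r = -2067/4346 - 1256/295 = -2067*1/4346 - 1256*1/295 = -39/82 - 1256/295 = -114497/24190 ≈ -4.7332)
r*b(-2, 1) = -343491*(-2)/12095 = -114497/24190*(-12) = 686982/12095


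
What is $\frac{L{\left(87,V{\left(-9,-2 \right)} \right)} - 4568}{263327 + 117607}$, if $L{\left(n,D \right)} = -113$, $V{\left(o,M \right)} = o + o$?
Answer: $- \frac{4681}{380934} \approx -0.012288$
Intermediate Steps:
$V{\left(o,M \right)} = 2 o$
$\frac{L{\left(87,V{\left(-9,-2 \right)} \right)} - 4568}{263327 + 117607} = \frac{-113 - 4568}{263327 + 117607} = - \frac{4681}{380934}$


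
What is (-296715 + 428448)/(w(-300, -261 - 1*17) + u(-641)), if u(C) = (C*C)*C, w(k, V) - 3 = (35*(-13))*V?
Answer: -131733/263248228 ≈ -0.00050041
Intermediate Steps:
w(k, V) = 3 - 455*V (w(k, V) = 3 + (35*(-13))*V = 3 - 455*V)
u(C) = C**3 (u(C) = C**2*C = C**3)
(-296715 + 428448)/(w(-300, -261 - 1*17) + u(-641)) = (-296715 + 428448)/((3 - 455*(-261 - 1*17)) + (-641)**3) = 131733/((3 - 455*(-261 - 17)) - 263374721) = 131733/((3 - 455*(-278)) - 263374721) = 131733/((3 + 126490) - 263374721) = 131733/(126493 - 263374721) = 131733/(-263248228) = 131733*(-1/263248228) = -131733/263248228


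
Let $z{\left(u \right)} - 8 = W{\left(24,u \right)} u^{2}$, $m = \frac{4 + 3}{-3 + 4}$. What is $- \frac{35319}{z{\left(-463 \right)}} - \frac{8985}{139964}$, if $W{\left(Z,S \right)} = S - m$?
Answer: $- \frac{13641304669}{213664423588} \approx -0.063845$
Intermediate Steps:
$m = 7$ ($m = \frac{7}{1} = 7 \cdot 1 = 7$)
$W{\left(Z,S \right)} = -7 + S$ ($W{\left(Z,S \right)} = S - 7 = -7 + S$)
$z{\left(u \right)} = 8 + u^{2} \left(-7 + u\right)$ ($z{\left(u \right)} = 8 + \left(-7 + u\right) u^{2} = 8 + u^{2} \left(-7 + u\right)$)
$- \frac{35319}{z{\left(-463 \right)}} - \frac{8985}{139964} = - \frac{35319}{8 + \left(-463\right)^{2} \left(-7 - 463\right)} - \frac{8985}{139964} = - \frac{35319}{8 + 214369 \left(-470\right)} - \frac{8985}{139964} = - \frac{35319}{8 - 100753430} - \frac{8985}{139964} = - \frac{35319}{-100753422} - \frac{8985}{139964} = \left(-35319\right) \left(- \frac{1}{100753422}\right) - \frac{8985}{139964} = \frac{11773}{33584474} - \frac{8985}{139964} = - \frac{13641304669}{213664423588}$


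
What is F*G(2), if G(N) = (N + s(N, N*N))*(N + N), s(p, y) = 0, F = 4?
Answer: 32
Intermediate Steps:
G(N) = 2*N**2 (G(N) = (N + 0)*(N + N) = N*(2*N) = 2*N**2)
F*G(2) = 4*(2*2**2) = 4*(2*4) = 4*8 = 32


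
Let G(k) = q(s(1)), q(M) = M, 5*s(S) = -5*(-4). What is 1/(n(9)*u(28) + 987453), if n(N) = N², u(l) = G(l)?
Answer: 1/987777 ≈ 1.0124e-6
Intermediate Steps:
s(S) = 4 (s(S) = (-5*(-4))/5 = (⅕)*20 = 4)
G(k) = 4
u(l) = 4
1/(n(9)*u(28) + 987453) = 1/(9²*4 + 987453) = 1/(81*4 + 987453) = 1/(324 + 987453) = 1/987777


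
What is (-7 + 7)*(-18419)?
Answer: 0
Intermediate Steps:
(-7 + 7)*(-18419) = 0*(-18419) = 0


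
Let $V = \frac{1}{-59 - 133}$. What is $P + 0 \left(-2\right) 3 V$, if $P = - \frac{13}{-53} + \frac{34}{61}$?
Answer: $\frac{2595}{3233} \approx 0.80266$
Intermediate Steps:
$P = \frac{2595}{3233}$ ($P = \left(-13\right) \left(- \frac{1}{53}\right) + 34 \cdot \frac{1}{61} = \frac{13}{53} + \frac{34}{61} = \frac{2595}{3233} \approx 0.80266$)
$V = - \frac{1}{192}$ ($V = \frac{1}{-192} = - \frac{1}{192} \approx -0.0052083$)
$P + 0 \left(-2\right) 3 V = \frac{2595}{3233} + 0 \left(-2\right) 3 \left(- \frac{1}{192}\right) = \frac{2595}{3233} + 0 \cdot 3 \left(- \frac{1}{192}\right) = \frac{2595}{3233} + 0 \left(- \frac{1}{192}\right) = \frac{2595}{3233} + 0 = \frac{2595}{3233}$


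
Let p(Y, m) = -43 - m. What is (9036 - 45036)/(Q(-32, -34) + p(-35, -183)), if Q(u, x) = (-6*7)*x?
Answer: -1125/49 ≈ -22.959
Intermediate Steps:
Q(u, x) = -42*x
(9036 - 45036)/(Q(-32, -34) + p(-35, -183)) = (9036 - 45036)/(-42*(-34) + (-43 - 1*(-183))) = -36000/(1428 + (-43 + 183)) = -36000/(1428 + 140) = -36000/1568 = -36000*1/1568 = -1125/49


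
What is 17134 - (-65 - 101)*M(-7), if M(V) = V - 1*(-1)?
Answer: 16138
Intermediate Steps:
M(V) = 1 + V (M(V) = V + 1 = 1 + V)
17134 - (-65 - 101)*M(-7) = 17134 - (-65 - 101)*(1 - 7) = 17134 - (-166)*(-6) = 17134 - 1*996 = 17134 - 996 = 16138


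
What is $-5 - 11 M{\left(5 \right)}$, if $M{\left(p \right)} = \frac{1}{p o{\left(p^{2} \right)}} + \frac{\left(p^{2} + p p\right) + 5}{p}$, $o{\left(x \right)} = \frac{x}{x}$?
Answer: $- \frac{641}{5} \approx -128.2$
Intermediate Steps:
$o{\left(x \right)} = 1$
$M{\left(p \right)} = \frac{1}{p} + \frac{5 + 2 p^{2}}{p}$ ($M{\left(p \right)} = \frac{1}{p 1} + \frac{\left(p^{2} + p p\right) + 5}{p} = \frac{1}{p} 1 + \frac{\left(p^{2} + p^{2}\right) + 5}{p} = \frac{1}{p} + \frac{2 p^{2} + 5}{p} = \frac{1}{p} + \frac{5 + 2 p^{2}}{p}$)
$-5 - 11 M{\left(5 \right)} = -5 - 11 \left(2 \cdot 5 + \frac{6}{5}\right) = -5 - 11 \left(10 + 6 \cdot \frac{1}{5}\right) = -5 - 11 \left(10 + \frac{6}{5}\right) = -5 - \frac{616}{5} = - \frac{641}{5}$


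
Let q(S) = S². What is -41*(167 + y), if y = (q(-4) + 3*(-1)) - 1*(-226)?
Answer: -16646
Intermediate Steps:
y = 239 (y = ((-4)² + 3*(-1)) - 1*(-226) = (16 - 3) + 226 = 13 + 226 = 239)
-41*(167 + y) = -41*(167 + 239) = -41*406 = -16646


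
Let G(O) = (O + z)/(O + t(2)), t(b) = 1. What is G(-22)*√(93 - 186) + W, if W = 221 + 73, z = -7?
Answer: 294 + 29*I*√93/21 ≈ 294.0 + 13.317*I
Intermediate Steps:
G(O) = (-7 + O)/(1 + O) (G(O) = (O - 7)/(O + 1) = (-7 + O)/(1 + O))
W = 294
G(-22)*√(93 - 186) + W = ((-7 - 22)/(1 - 22))*√(93 - 186) + 294 = (-29/(-21))*√(-93) + 294 = (-1/21*(-29))*(I*√93) + 294 = 29*(I*√93)/21 + 294 = 29*I*√93/21 + 294 = 294 + 29*I*√93/21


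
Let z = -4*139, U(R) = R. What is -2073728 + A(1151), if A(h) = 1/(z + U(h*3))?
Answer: -6007590015/2897 ≈ -2.0737e+6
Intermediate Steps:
z = -556
A(h) = 1/(-556 + 3*h) (A(h) = 1/(-556 + h*3) = 1/(-556 + 3*h))
-2073728 + A(1151) = -2073728 + 1/(-556 + 3*1151) = -2073728 + 1/(-556 + 3453) = -2073728 + 1/2897 = -6007590015/2897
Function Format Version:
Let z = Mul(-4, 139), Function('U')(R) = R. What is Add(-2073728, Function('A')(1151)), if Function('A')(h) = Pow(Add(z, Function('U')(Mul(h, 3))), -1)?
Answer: Rational(-6007590015, 2897) ≈ -2.0737e+6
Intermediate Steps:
z = -556
Function('A')(h) = Pow(Add(-556, Mul(3, h)), -1) (Function('A')(h) = Pow(Add(-556, Mul(h, 3)), -1) = Pow(Add(-556, Mul(3, h)), -1))
Add(-2073728, Function('A')(1151)) = Add(-2073728, Pow(Add(-556, Mul(3, 1151)), -1)) = Add(-2073728, Pow(Add(-556, 3453), -1)) = Add(-2073728, Pow(2897, -1)) = Add(-2073728, Rational(1, 2897)) = Rational(-6007590015, 2897)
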